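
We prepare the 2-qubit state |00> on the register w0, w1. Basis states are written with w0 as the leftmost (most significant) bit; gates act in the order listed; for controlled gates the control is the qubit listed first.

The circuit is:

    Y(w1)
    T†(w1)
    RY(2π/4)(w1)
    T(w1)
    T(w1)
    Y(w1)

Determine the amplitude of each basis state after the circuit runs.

The resulting statevector has amplitude sqrt(2)*exp(I*pi/4)/2 on |00>, -sqrt(2)*exp(3*I*pi/4)/2 on |01>, 0 on |10>, 0 on |11>.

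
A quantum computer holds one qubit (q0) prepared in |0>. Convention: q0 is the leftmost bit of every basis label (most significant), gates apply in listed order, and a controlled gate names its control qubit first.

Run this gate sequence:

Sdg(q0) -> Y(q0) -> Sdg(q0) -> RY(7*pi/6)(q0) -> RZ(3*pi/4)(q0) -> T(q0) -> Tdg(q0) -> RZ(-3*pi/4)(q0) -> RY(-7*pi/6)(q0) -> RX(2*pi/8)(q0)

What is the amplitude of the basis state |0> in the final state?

The amplitude on |0> is -I*sqrt(2 - sqrt(2))/2.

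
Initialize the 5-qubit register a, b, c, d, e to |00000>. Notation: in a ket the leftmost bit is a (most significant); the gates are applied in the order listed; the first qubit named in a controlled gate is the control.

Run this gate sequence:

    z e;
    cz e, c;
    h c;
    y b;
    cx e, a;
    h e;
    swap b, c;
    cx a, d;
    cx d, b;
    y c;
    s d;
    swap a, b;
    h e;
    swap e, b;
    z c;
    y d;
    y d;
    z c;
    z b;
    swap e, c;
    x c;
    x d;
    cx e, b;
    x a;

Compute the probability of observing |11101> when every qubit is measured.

A full measurement returns |11101> with probability 0. Key observation: the block from step 15 through step 18 cancels to the identity and can be dropped.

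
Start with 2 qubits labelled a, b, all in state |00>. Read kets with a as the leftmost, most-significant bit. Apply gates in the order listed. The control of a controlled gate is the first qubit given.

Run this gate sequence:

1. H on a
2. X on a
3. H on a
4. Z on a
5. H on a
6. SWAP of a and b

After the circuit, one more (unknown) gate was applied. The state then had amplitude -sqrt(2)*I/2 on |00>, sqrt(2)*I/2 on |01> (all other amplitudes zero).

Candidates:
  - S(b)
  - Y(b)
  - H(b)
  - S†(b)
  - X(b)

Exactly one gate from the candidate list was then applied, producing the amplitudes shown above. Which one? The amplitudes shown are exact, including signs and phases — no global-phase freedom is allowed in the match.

The unique candidate consistent with the amplitudes is Y(b). Key observation: steps 1-4 multiply out to the identity, so the circuit reduces to the remaining gates.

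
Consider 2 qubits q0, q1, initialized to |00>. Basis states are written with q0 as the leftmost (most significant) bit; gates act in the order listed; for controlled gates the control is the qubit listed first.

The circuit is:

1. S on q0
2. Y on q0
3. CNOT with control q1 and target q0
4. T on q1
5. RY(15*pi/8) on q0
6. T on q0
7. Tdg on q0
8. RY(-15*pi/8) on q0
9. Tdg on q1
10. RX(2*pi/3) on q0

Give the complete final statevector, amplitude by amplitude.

The final amplitudes are sqrt(3)/2 on |00>, 0 on |01>, I/2 on |10>, 0 on |11>. Key observation: steps 4-9 multiply out to the identity, so the circuit reduces to the remaining gates.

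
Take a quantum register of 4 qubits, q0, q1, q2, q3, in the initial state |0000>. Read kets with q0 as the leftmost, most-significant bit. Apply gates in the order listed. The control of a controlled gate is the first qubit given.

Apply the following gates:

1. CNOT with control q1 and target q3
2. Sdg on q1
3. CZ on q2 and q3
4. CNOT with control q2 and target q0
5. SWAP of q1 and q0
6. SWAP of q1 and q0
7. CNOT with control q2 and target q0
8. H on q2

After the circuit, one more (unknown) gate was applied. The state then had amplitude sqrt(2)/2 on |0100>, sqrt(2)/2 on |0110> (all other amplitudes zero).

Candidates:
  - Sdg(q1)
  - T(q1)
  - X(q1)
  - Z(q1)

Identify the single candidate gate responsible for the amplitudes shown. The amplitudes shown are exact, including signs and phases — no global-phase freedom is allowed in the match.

It was X(q1) that produced the state shown. Key observation: steps 4-7 multiply out to the identity, so the circuit reduces to the remaining gates.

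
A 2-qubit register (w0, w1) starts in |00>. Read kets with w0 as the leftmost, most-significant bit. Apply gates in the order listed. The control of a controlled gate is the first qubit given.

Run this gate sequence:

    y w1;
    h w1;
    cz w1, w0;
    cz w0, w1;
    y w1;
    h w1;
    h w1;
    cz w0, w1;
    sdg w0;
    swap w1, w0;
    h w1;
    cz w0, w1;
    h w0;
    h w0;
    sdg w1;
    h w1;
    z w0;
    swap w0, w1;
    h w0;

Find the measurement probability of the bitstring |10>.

Outcome |10> occurs with probability 1/4.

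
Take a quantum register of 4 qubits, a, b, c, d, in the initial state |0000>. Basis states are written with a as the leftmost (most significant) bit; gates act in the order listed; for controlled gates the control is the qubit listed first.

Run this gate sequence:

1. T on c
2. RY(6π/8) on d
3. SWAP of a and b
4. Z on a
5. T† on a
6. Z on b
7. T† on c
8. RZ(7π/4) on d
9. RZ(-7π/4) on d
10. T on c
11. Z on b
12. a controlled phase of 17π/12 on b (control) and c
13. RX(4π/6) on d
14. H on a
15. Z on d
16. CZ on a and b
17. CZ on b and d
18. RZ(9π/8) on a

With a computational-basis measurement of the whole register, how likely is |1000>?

Outcome |1000> occurs with probability sqrt(2)/16 + 1/4.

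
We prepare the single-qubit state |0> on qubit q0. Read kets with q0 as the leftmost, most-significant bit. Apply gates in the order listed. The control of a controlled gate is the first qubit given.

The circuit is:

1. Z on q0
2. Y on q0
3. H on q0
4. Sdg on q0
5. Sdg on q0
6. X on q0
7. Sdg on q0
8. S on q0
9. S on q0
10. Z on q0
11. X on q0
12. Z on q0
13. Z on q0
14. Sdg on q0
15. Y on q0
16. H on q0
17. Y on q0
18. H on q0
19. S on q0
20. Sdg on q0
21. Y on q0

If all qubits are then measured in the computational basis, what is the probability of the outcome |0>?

The probability of measuring |0> is 1/2.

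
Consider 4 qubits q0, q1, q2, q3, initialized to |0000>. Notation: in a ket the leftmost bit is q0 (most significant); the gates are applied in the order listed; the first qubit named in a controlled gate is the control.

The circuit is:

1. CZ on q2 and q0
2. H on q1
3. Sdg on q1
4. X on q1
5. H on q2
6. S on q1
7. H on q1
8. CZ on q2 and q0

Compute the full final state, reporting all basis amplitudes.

The final amplitudes are -sqrt(2)*I/2 on |0100>, -sqrt(2)*I/2 on |0110>, and 0 on every other basis state.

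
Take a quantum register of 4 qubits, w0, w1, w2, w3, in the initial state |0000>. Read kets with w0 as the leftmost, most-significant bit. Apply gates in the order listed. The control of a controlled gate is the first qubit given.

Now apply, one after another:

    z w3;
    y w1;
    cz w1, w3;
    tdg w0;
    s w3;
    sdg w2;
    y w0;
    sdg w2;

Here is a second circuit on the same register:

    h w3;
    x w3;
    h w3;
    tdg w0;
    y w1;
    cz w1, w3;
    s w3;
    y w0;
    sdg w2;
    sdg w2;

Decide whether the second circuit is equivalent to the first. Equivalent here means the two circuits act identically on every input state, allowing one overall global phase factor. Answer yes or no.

Yes, they are equivalent — the unitaries differ by at most a global phase.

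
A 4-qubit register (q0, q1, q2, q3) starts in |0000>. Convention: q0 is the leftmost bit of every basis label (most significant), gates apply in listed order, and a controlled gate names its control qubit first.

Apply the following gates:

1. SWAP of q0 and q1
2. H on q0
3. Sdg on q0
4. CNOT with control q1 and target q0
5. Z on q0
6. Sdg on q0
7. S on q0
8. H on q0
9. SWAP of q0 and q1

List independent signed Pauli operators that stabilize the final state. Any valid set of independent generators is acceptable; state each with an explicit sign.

The final state is stabilized by the group generated by -IYII, +ZIII, +IIZI, +IIIZ; other independent generating sets are equally valid.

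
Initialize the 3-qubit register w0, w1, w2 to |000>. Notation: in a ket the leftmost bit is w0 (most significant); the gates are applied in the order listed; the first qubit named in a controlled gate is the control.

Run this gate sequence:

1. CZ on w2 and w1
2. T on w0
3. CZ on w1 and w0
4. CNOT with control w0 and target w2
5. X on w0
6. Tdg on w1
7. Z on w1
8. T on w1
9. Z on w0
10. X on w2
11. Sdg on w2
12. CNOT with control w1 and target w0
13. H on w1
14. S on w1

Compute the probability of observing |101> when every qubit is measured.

The probability of measuring |101> is 1/2.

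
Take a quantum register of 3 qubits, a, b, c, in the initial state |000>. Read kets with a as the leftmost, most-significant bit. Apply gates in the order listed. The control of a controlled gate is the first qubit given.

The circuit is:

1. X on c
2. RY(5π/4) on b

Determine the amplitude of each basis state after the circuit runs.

After the circuit, the state carries amplitude -sqrt(2 - sqrt(2))/2 on |001>, sqrt(sqrt(2) + 2)/2 on |011>, and 0 on every other basis state.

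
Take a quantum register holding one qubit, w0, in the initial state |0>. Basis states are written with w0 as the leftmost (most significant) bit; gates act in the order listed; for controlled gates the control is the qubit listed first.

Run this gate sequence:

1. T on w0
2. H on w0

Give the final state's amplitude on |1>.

The final state's coefficient on |1> equals sqrt(2)/2.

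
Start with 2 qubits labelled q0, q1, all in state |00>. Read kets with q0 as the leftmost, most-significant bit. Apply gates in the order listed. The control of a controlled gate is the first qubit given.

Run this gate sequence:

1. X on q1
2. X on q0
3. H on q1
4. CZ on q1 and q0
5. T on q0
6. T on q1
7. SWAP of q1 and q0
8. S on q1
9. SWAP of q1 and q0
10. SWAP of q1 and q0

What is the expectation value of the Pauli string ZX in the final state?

The expectation value of ZX is 0. Key observation: gates 9-10 undo each other exactly, leaving only the rest of the circuit to track.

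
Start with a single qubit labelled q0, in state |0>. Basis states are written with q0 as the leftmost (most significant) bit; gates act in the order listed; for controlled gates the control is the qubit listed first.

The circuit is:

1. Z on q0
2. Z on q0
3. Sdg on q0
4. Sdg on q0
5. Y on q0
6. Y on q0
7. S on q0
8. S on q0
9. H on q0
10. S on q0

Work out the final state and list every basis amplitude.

The resulting statevector has amplitude sqrt(2)/2 on |0>, sqrt(2)*I/2 on |1>. Key observation: gates 3-8 undo each other exactly, leaving only the rest of the circuit to track.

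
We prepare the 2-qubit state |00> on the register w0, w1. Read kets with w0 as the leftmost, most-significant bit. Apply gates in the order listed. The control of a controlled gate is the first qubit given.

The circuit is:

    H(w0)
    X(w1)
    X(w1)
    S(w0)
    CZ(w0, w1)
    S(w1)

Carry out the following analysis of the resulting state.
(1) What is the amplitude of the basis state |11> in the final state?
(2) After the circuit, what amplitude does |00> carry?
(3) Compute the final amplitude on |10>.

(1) |11> carries amplitude 0 in the final state. Key observation: gates 2-3 undo each other exactly, leaving only the rest of the circuit to track.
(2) The final state's coefficient on |00> equals sqrt(2)/2.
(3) The final state's coefficient on |10> equals sqrt(2)*I/2.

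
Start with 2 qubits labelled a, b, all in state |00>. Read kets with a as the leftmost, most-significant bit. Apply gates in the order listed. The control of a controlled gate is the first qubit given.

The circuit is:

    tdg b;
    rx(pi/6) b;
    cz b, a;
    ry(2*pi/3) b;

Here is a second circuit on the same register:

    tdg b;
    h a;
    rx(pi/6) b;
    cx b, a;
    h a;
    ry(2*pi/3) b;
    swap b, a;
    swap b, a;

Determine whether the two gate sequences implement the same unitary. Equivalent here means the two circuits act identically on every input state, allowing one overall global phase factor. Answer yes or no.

Yes: on every input state the two circuits agree up to one overall phase factor.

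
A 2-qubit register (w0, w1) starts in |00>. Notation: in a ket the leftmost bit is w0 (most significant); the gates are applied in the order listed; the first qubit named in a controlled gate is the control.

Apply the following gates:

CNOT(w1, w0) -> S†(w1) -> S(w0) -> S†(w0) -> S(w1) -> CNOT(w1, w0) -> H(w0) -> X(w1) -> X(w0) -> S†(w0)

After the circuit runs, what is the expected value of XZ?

The expectation value of XZ is 0. Key observation: the block from step 1 through step 6 cancels to the identity and can be dropped.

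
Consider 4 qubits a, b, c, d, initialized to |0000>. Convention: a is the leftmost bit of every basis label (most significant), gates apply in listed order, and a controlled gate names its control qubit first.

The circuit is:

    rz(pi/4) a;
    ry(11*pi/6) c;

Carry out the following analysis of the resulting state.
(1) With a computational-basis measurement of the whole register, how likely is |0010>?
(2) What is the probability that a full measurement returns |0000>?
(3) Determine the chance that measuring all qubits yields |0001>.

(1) Outcome |0010> occurs with probability 1/2 - sqrt(3)/4.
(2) The probability of measuring |0000> is sqrt(3)/4 + 1/2.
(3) A full measurement returns |0001> with probability 0.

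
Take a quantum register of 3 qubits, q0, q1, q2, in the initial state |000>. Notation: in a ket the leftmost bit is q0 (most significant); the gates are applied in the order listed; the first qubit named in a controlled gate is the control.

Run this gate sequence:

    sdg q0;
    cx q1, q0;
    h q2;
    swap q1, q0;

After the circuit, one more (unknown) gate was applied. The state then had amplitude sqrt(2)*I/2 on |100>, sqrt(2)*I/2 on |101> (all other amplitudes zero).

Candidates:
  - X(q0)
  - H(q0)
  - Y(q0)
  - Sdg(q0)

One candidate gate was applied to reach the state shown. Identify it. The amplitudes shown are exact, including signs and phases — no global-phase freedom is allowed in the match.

The applied gate was Y(q0).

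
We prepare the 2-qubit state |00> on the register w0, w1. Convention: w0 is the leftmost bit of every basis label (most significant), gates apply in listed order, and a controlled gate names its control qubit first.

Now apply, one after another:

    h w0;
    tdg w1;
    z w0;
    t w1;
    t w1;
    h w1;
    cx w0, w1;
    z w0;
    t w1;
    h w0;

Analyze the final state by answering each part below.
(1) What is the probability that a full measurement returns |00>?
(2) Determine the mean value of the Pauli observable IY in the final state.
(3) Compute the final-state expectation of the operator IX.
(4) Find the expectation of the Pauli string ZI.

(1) The probability of measuring |00> is 1/2.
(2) The observable IY averages to sqrt(2)/2.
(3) In the final state, IX has expectation sqrt(2)/2.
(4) The expectation value of ZI is 1.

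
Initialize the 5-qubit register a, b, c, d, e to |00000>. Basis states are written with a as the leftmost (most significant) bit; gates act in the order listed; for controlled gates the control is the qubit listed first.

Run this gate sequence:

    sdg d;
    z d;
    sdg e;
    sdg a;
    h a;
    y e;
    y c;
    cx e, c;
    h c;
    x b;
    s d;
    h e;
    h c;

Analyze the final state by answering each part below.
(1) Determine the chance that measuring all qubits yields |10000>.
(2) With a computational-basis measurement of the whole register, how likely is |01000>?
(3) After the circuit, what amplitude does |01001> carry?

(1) The probability of measuring |10000> is 0.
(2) The probability of measuring |01000> is 1/4.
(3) |01001> carries amplitude 1/2 in the final state.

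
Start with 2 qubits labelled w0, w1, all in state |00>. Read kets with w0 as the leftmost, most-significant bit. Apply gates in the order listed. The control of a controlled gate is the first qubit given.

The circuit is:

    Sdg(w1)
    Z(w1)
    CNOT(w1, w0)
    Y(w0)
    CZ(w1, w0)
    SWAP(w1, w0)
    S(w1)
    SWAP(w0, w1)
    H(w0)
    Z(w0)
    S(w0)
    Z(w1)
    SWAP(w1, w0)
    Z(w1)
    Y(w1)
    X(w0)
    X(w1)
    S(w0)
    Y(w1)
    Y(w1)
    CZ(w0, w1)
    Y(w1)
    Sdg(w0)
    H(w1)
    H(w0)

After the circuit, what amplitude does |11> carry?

The final state's coefficient on |11> equals sqrt(2)*(1 - I)/4.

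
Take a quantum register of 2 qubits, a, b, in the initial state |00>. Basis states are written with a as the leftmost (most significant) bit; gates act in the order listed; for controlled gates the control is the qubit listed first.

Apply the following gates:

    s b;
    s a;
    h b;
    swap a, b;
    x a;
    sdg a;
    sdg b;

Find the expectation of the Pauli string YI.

The expectation value of YI is -1.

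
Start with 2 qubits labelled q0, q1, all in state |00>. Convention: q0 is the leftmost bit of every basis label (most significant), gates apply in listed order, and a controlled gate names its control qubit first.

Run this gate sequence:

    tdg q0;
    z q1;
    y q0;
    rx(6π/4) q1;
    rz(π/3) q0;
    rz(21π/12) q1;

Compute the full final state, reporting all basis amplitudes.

The resulting statevector has amplitude 0 on |00>, 0 on |01>, sqrt(2)*exp(19*I*pi/24)/2 on |10>, -sqrt(2)*exp(I*pi/24)/2 on |11>.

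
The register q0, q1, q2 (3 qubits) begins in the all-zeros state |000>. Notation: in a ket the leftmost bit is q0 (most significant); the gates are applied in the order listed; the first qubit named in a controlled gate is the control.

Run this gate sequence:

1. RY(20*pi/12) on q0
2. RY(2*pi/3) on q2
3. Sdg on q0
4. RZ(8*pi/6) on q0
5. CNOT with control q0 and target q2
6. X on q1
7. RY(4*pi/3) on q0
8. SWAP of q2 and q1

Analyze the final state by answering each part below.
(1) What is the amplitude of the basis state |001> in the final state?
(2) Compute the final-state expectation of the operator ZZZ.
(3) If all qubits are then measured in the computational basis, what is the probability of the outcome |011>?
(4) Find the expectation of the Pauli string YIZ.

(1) |001> carries amplitude (-sqrt(3) + 3*exp(5*I*pi/6))*exp(I*pi/3)/8 in the final state.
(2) The observable ZZZ averages to -1/4.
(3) The probability of measuring |011> is 21/64.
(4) The expectation value of YIZ is 3/8.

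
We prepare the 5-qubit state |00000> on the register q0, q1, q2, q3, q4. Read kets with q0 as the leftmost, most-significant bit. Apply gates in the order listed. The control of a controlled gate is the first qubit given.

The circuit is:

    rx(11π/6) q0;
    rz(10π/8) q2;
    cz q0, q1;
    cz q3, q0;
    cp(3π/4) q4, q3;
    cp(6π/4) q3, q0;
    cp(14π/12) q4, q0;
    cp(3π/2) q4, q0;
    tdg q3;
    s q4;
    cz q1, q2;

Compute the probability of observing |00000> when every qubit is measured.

The probability of measuring |00000> is sqrt(3)/4 + 1/2.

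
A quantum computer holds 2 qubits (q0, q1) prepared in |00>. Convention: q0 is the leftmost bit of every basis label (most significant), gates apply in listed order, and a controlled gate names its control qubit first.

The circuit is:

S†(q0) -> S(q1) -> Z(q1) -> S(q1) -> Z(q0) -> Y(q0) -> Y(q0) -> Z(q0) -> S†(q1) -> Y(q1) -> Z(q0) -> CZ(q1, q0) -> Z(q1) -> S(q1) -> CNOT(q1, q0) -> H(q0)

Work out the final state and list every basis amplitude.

The final amplitudes are 0 on |00>, sqrt(2)/2 on |01>, 0 on |10>, -sqrt(2)/2 on |11>. Key observation: the block from step 4 through step 9 cancels to the identity and can be dropped.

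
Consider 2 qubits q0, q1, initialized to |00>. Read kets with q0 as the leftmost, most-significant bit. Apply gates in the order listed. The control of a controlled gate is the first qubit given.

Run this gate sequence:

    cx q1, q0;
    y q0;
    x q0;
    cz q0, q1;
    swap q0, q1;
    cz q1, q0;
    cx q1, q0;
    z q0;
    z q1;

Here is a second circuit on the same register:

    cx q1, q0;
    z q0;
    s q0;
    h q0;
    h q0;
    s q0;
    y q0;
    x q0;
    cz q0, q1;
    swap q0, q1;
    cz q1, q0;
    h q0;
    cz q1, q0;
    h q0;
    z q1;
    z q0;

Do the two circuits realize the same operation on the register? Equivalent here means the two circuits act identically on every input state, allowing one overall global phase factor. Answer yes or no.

Yes: on every input state the two circuits agree up to one overall phase factor.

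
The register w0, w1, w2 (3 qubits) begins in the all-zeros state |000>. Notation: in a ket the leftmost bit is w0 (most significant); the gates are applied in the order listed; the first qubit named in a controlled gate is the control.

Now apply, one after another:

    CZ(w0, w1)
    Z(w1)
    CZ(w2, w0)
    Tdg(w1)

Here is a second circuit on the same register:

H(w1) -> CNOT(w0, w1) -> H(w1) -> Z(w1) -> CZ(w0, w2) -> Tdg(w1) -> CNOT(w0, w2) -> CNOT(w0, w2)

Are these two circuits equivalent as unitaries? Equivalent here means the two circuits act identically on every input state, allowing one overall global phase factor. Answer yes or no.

Yes, they are equivalent — the unitaries differ by at most a global phase.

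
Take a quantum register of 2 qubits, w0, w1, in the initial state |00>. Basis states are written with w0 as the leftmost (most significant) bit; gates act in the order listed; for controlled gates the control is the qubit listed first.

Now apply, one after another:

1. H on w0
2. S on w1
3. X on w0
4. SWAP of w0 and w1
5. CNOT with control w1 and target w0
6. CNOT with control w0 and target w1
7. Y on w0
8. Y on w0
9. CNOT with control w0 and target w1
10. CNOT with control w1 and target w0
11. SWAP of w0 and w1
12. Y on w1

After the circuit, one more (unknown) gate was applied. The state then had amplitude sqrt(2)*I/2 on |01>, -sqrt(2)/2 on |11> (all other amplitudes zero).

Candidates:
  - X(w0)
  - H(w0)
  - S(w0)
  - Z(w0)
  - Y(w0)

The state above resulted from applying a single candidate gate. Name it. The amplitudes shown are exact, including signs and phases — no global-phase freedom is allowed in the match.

It was S(w0) that produced the state shown. Key observation: the block from step 4 through step 11 cancels to the identity and can be dropped.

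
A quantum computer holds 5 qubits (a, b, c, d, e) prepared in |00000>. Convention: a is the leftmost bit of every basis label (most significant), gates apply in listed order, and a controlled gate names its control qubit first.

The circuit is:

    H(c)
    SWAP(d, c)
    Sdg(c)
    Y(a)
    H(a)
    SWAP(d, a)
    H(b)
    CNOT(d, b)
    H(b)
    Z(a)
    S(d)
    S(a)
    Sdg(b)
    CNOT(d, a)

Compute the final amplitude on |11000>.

The amplitude on |11000> is 0.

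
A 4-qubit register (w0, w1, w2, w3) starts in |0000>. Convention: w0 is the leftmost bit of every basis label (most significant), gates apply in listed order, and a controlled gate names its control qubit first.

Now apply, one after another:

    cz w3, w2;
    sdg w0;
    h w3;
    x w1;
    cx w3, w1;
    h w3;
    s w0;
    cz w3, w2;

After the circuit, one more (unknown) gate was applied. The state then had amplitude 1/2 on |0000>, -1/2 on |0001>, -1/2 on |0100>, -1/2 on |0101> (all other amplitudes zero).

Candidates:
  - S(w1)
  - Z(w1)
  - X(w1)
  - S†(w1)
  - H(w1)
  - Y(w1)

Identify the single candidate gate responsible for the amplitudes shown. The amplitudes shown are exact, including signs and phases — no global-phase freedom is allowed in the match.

The applied gate was Z(w1).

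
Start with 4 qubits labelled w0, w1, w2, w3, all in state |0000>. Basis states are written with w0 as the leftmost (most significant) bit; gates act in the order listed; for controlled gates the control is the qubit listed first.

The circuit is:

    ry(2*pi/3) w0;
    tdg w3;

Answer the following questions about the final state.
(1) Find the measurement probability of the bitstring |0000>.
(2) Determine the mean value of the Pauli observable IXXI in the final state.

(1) The probability of measuring |0000> is 1/4.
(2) The expectation value of IXXI is 0.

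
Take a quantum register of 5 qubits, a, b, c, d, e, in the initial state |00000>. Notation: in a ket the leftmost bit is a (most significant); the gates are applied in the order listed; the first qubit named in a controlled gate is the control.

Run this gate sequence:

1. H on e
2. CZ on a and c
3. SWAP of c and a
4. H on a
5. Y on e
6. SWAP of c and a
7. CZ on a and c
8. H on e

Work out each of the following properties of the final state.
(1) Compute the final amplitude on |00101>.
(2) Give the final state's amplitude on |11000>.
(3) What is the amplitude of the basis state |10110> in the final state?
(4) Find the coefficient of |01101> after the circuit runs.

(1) The amplitude on |00101> is -sqrt(2)*I/2.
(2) |11000> carries amplitude 0 in the final state.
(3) The final state's coefficient on |10110> equals 0.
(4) The final state's coefficient on |01101> equals 0.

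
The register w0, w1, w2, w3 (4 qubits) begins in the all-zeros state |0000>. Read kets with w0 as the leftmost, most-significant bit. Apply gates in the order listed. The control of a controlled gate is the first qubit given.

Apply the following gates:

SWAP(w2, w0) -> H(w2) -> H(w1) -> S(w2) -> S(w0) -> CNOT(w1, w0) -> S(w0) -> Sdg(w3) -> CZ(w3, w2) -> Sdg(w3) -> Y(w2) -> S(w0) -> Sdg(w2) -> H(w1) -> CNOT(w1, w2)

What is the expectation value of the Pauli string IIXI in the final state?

The expectation value of IIXI is 1.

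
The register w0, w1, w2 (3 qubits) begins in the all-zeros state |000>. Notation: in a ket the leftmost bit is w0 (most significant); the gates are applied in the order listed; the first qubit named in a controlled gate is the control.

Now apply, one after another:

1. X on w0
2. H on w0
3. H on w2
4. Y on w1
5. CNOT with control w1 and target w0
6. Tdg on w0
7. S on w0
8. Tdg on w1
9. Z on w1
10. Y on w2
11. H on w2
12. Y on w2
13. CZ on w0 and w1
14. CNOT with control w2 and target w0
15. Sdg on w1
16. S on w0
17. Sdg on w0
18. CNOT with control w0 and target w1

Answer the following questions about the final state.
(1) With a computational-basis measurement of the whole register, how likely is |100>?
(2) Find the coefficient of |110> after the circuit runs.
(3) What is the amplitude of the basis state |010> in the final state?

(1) A full measurement returns |100> with probability 1/2.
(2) The amplitude on |110> is 0.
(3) |010> carries amplitude sqrt(2)*exp(3*I*pi/4)/2 in the final state.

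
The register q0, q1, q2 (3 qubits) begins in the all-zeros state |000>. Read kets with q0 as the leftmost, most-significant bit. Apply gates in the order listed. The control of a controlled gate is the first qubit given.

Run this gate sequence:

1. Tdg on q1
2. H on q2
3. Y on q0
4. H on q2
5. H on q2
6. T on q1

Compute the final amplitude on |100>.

The final state's coefficient on |100> equals sqrt(2)*I/2.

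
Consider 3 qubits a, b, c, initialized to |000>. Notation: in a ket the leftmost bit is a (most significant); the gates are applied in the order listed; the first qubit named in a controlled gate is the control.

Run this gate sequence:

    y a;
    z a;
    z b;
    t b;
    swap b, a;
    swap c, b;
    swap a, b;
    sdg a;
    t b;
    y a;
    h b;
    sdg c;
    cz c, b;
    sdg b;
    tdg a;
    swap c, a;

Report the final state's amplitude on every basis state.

The final amplitudes are -sqrt(2)*exp(I*pi/4)/2 on |101>, -sqrt(2)*exp(3*I*pi/4)/2 on |111>, and 0 on every other basis state.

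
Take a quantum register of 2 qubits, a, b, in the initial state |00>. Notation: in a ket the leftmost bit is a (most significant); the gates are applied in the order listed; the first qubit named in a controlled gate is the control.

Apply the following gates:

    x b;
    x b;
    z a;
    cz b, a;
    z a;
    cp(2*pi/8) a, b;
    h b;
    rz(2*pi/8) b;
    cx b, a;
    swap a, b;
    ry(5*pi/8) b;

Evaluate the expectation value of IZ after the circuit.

The observable IZ averages to 0.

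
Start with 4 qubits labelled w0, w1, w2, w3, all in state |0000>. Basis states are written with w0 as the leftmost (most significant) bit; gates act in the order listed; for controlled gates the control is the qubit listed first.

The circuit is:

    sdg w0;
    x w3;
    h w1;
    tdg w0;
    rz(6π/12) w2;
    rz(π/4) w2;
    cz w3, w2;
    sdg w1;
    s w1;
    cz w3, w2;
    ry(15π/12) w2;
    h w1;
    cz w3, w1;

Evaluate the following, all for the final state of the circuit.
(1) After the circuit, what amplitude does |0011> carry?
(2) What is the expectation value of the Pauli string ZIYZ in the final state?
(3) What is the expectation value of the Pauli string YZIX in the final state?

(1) The amplitude on |0011> is -sqrt(sqrt(2) + 2)*exp(5*I*pi/8)/2. Key observation: steps 7-10 multiply out to the identity, so the circuit reduces to the remaining gates.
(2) In the final state, ZIYZ has expectation 0.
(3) The observable YZIX averages to 0.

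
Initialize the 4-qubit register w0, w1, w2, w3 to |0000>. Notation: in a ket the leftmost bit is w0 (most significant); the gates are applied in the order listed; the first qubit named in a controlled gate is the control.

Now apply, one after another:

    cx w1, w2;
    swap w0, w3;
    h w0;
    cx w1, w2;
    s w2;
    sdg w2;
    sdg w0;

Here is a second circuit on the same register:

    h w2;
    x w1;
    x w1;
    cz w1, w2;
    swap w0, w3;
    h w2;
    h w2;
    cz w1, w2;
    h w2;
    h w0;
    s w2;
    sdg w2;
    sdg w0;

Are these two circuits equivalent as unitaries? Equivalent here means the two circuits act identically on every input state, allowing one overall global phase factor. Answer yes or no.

Yes — the two circuits implement the same unitary up to a global phase.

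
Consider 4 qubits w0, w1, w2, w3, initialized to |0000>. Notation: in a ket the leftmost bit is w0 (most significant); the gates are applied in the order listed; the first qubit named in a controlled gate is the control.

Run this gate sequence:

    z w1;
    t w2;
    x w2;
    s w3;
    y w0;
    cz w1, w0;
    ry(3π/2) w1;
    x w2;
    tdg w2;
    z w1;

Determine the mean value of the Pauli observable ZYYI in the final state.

The expectation value of ZYYI is 0.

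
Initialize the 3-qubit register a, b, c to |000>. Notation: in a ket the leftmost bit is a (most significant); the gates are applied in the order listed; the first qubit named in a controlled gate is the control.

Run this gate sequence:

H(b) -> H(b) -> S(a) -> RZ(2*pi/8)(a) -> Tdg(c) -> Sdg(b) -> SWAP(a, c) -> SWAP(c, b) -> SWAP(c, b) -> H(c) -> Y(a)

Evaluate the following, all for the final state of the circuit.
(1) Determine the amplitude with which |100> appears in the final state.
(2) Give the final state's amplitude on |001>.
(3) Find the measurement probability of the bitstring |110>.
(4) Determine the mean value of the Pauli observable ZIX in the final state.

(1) |100> carries amplitude sqrt(2)*exp(3*I*pi/8)/2 in the final state. Key observation: the block from step 8 through step 9 cancels to the identity and can be dropped.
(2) |001> carries amplitude 0 in the final state.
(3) The probability of measuring |110> is 0.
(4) In the final state, ZIX has expectation -1.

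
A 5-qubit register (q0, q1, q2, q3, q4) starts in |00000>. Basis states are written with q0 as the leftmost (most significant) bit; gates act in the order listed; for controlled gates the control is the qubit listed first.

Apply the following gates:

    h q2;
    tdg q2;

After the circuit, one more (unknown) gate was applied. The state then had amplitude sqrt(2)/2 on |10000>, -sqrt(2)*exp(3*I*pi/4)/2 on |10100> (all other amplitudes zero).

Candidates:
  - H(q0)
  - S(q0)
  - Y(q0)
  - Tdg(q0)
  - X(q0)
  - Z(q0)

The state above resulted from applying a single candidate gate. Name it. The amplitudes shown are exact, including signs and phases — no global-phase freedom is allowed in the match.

The unique candidate consistent with the amplitudes is X(q0).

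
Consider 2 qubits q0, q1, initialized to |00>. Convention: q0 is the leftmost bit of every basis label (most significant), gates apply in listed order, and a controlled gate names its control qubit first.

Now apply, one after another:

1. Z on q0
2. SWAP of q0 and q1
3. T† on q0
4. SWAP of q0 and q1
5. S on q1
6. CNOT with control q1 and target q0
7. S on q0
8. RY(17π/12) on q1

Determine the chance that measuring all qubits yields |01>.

A full measurement returns |01> with probability -sqrt(2)/8 + sqrt(6)/8 + 1/2.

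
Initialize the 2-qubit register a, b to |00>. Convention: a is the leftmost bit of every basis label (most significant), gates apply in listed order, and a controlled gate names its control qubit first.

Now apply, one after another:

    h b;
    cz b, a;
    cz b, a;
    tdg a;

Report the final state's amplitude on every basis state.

The resulting statevector has amplitude sqrt(2)/2 on |00>, sqrt(2)/2 on |01>, 0 on |10>, 0 on |11>. Key observation: gates 2-3 undo each other exactly, leaving only the rest of the circuit to track.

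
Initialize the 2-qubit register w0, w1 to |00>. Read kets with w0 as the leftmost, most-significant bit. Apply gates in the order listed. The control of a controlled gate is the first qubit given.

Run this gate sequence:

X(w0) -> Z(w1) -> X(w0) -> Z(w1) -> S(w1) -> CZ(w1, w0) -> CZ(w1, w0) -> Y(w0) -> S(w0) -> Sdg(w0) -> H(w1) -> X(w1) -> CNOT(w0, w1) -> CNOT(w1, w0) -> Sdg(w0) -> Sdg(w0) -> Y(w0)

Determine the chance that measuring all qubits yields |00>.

The probability of measuring |00> is 1/2.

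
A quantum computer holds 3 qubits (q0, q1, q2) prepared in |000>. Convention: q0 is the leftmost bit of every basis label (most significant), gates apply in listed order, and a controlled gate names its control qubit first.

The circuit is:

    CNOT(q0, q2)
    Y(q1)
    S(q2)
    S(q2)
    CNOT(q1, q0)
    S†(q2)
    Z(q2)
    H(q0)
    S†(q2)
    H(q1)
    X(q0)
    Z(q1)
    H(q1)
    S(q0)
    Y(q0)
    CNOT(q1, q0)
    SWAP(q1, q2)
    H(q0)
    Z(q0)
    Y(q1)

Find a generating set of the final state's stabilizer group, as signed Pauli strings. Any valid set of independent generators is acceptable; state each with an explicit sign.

One valid set of independent stabilizer generators is -YII, -IZI, +IIZ (any independent generating set of the same group is equally correct).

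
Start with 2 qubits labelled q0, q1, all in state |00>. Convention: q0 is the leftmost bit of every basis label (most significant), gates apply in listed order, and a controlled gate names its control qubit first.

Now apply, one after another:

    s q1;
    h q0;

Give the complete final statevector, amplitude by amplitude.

The final amplitudes are sqrt(2)/2 on |00>, 0 on |01>, sqrt(2)/2 on |10>, 0 on |11>.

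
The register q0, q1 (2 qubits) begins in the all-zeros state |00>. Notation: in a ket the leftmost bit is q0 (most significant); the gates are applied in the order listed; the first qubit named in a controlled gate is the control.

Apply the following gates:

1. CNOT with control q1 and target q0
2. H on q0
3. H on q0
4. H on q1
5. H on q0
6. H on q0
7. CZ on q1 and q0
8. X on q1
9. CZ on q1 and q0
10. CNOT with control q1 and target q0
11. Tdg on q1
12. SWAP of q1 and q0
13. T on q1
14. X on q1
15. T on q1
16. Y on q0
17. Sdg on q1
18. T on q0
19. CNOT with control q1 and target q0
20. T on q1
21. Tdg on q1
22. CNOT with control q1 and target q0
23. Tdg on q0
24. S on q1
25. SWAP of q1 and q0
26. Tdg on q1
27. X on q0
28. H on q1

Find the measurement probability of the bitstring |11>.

Outcome |11> occurs with probability 1/4.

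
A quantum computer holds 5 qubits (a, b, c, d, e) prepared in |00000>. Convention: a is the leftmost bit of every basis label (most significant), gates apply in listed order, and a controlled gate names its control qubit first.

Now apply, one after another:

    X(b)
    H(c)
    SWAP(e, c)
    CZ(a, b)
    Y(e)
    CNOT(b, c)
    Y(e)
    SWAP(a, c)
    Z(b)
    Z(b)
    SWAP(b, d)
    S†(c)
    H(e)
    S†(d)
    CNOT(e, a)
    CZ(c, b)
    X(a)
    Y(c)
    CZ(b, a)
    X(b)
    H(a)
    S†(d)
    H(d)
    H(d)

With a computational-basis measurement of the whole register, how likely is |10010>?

The probability of measuring |10010> is 0. Key observation: the block from step 23 through step 24 cancels to the identity and can be dropped.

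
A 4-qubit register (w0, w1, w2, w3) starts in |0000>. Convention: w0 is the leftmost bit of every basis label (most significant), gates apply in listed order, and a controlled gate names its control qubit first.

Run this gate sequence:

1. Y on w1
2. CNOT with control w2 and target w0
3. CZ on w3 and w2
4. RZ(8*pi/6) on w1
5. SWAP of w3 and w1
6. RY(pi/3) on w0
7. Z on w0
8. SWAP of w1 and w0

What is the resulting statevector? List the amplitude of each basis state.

The final amplitudes are -sqrt(3)*exp(I*pi/6)/2 on |0001>, exp(I*pi/6)/2 on |0101>, and 0 on every other basis state.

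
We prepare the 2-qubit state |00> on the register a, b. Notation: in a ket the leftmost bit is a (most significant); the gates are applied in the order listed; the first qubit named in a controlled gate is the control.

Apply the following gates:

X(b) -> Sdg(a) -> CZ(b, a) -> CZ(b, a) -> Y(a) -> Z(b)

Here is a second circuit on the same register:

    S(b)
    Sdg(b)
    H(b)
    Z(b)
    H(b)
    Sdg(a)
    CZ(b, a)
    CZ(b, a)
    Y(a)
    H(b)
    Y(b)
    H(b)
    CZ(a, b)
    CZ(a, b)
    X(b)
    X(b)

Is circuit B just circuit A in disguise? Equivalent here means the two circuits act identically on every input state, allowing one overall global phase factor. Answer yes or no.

No — the two circuits implement different unitaries, even allowing a global phase.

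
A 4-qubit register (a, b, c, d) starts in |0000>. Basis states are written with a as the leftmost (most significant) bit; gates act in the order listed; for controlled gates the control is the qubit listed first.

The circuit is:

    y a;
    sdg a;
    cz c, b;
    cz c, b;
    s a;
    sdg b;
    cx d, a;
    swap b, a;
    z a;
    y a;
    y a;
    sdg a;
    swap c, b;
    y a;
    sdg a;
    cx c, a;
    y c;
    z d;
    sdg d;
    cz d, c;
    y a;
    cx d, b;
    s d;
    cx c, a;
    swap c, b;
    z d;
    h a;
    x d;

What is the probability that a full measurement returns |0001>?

A full measurement returns |0001> with probability 1/2.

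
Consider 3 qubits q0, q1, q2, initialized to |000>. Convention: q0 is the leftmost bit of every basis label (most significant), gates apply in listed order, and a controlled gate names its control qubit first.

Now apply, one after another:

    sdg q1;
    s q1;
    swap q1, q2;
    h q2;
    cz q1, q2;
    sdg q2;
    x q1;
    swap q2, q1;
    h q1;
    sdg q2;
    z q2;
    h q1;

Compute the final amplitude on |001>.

The amplitude on |001> is sqrt(2)*I/2.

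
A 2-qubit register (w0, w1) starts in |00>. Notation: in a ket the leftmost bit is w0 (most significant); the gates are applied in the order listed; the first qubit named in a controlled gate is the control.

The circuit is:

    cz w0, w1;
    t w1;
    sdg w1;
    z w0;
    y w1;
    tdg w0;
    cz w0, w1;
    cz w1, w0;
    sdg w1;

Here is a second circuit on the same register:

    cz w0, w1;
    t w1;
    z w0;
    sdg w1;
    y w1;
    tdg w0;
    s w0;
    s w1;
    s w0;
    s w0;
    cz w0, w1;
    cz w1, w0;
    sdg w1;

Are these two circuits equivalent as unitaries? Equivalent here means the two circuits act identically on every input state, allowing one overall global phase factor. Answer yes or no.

No — the two circuits implement different unitaries, even allowing a global phase.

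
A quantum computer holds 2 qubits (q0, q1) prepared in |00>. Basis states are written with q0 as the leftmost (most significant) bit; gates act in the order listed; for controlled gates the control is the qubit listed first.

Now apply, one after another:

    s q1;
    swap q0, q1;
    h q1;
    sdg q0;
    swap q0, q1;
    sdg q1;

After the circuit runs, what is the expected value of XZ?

The expectation value of XZ is 1.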